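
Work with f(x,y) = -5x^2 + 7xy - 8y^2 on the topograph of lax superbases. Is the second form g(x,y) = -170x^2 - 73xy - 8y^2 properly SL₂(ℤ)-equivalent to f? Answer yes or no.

D₁ = -111, D₂ = -111
f is negative-definite; reduce −f:
−f: translate: b→3 (≡-7 mod 10), so (5,-7,8)→(5,3,6)
−f: reduced (well bottom): (5,3,6) with a≤c, −a<b≤a
flip sign back: reduced form of f is (-5,-3,-6)
g is negative-definite; reduce −g:
−g: flip: (170,73,8)→(8,-73,170)
−g: translate: b→7 (≡-73 mod 16), so (8,-73,170)→(8,7,5)
−g: flip: (8,7,5)→(5,-7,8)
−g: translate: b→3 (≡-7 mod 10), so (5,-7,8)→(5,3,6)
−g: reduced (well bottom): (5,3,6) with a≤c, −a<b≤a
flip sign back: reduced form of g is (-5,-3,-6)
reduced forms (-5, -3, -6) vs (-5, -3, -6) ⇒ equivalent

yes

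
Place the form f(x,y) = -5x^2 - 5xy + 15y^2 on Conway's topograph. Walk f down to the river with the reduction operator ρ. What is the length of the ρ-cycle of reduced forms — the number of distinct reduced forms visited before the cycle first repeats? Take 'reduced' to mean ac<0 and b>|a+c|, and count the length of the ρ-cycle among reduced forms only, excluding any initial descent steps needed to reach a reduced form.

D = 325, ⌊√D⌋ = 18
descent: ρ → (15,5,-5)
descent: ρ → (-5,15,5)  [lands on river]
river: ρ → (5,15,-5)
ρ-cycle length = 2 (tail of 2 descent steps not counted)

2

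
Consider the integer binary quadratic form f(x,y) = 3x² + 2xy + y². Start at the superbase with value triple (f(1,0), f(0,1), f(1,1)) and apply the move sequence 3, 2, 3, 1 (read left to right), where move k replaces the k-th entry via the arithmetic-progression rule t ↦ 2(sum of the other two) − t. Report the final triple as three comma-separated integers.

start (3,1,6) = (f(1,0),f(0,1),f(1,1))
replace slot 3: 2·(3+1) − 6 = 2 → (3,1,2)
replace slot 2: 2·(3+2) − 1 = 9 → (3,9,2)
replace slot 3: 2·(3+9) − 2 = 22 → (3,9,22)
replace slot 1: 2·(9+22) − 3 = 59 → (59,9,22)

59,9,22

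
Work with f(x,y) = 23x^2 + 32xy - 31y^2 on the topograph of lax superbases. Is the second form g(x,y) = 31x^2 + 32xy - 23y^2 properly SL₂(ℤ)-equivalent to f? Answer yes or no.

D₁ = 3876, D₂ = 3876
river cycle of f (length 18): (-31, 30, 24), (24, 18, -37), (-37, 56, 5), (5, 54, -48), (-48, 42, 11), (11, 46, -40), (-40, 34, 17), (17, 34, -40), (-40, 46, 11), (11, 42, -48), … (8 more)
river cycle of g (length 18): (-23, 60, 3), (3, 60, -23), (-23, 32, 31), (31, 30, -24), (-24, 18, 37), (37, 56, -5), (-5, 54, 48), (48, 42, -11), (-11, 46, 40), (40, 34, -17), … (8 more)
cycles differ ⇒ inequivalent

no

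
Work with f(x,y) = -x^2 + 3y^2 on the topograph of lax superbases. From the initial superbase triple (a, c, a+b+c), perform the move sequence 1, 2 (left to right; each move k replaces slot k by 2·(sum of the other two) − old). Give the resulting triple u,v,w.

start (-1,3,2) = (f(1,0),f(0,1),f(1,1))
replace slot 1: 2·(3+2) − (-1) = 11 → (11,3,2)
replace slot 2: 2·(11+2) − 3 = 23 → (11,23,2)

11,23,2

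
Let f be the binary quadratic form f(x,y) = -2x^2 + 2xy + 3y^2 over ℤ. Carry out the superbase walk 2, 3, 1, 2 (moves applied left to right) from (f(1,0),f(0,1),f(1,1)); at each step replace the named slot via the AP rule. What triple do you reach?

start (-2,3,3) = (f(1,0),f(0,1),f(1,1))
replace slot 2: 2·((-2)+3) − 3 = -1 → (-2,-1,3)
replace slot 3: 2·((-2)+(-1)) − 3 = -9 → (-2,-1,-9)
replace slot 1: 2·((-1)+(-9)) − (-2) = -18 → (-18,-1,-9)
replace slot 2: 2·((-18)+(-9)) − (-1) = -53 → (-18,-53,-9)

-18,-53,-9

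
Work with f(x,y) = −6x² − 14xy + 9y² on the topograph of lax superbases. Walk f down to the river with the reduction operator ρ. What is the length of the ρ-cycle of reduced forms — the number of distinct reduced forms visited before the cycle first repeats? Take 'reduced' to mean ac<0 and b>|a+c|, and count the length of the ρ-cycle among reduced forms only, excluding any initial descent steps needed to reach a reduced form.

D = 412, ⌊√D⌋ = 20
descent: ρ → (9,14,-6)  [lands on river]
river: ρ → (-6,10,13)
river: ρ → (13,16,-3)
river: ρ → (-3,20,1)
river: ρ → (1,20,-3)
river: ρ → (-3,16,13)
river: ρ → (13,10,-6)
river: ρ → (-6,14,9)
river: ρ → (9,4,-11)
river: ρ → (-11,18,2)
river: ρ → (2,18,-11)
river: ρ → (-11,4,9)
ρ-cycle length = 12 (tail of 1 descent step not counted)

12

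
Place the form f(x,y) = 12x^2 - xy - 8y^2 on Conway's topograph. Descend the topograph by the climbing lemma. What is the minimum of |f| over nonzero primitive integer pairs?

descent: ρ → (-8,17,3)  [lands on river]
river: ρ → (3,19,-2)
river: ρ → (-2,17,12)
river: ρ → (12,7,-7)
river: ρ → (-7,7,12)
river: ρ → (12,17,-2)
river: ρ → (-2,19,3)
river: ρ → (3,17,-8)
river: ρ → (-8,15,5)
river: ρ → (5,15,-8)
closes: descent 1, river 10
min |a| on river = 2

2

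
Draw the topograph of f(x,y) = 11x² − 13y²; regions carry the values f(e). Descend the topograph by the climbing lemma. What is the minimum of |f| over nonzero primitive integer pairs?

descent: ρ → (-13,0,11)
descent: ρ → (11,22,-2)  [lands on river]
river: ρ → (-2,22,11)
closes: descent 2, river 2
min |a| on river = 2

2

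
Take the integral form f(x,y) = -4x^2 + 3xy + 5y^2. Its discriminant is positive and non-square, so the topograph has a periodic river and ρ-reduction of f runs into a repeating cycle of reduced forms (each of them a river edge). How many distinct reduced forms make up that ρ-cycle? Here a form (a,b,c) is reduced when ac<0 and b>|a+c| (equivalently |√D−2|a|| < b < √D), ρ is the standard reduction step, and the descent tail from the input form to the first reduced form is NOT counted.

D = 89, ⌊√D⌋ = 9
river: ρ → (5,7,-2)
river: ρ → (-2,9,1)
river: ρ → (1,9,-2)
river: ρ → (-2,7,5)
river: ρ → (5,3,-4)
river: ρ → (-4,5,4)
river: ρ → (4,3,-5)
river: ρ → (-5,7,2)
river: ρ → (2,9,-1)
river: ρ → (-1,9,2)
river: ρ → (2,7,-5)
river: ρ → (-5,3,4)
river: ρ → (4,5,-4)
river: ρ → (-4,3,5)
ρ-cycle length = 14 (tail of 0 descent steps not counted)

14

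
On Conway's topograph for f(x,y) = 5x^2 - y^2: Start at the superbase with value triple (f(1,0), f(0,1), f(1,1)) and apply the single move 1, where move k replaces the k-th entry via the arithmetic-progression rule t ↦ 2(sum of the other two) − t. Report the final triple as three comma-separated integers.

start (5,-1,4) = (f(1,0),f(0,1),f(1,1))
replace slot 1: 2·((-1)+4) − 5 = 1 → (1,-1,4)

1,-1,4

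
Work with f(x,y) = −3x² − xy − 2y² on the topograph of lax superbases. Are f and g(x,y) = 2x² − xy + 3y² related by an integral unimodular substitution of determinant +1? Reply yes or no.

D₁ = -23, D₂ = -23
f is negative-definite; reduce −f:
−f: flip: (3,1,2)→(2,-1,3)
−f: reduced (well bottom): (2,-1,3) with a≤c, −a<b≤a
flip sign back: reduced form of f is (-2,1,-3)
g: reduced (well bottom): (2,-1,3) with a≤c, −a<b≤a
reduced forms (-2, 1, -3) vs (2, -1, 3) ⇒ inequivalent

no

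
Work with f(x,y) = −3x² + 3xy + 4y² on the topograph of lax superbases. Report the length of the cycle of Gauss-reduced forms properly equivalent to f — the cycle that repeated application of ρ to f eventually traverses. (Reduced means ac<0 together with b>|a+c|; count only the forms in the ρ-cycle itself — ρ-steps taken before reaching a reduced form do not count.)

D = 57, ⌊√D⌋ = 7
river: ρ → (4,5,-2)
river: ρ → (-2,7,1)
river: ρ → (1,7,-2)
river: ρ → (-2,5,4)
river: ρ → (4,3,-3)
river: ρ → (-3,3,4)
ρ-cycle length = 6 (tail of 0 descent steps not counted)

6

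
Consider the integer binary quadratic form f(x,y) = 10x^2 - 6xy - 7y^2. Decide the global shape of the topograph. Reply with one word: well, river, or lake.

D = b²−4ac = (-6)² − 4·10·(-7) = 316
D > 0 non-square ⇒ indefinite ⇒ periodic river

river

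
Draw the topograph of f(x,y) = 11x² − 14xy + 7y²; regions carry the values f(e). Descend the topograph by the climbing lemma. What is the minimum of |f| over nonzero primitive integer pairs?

translate: b→8 (≡-14 mod 22), so (11,-14,7)→(11,8,4)
flip: (11,8,4)→(4,-8,11)
translate: b→0 (≡-8 mod 8), so (4,-8,11)→(4,0,7)
reduced (well bottom): (4,0,7) with a≤c, −a<b≤a
well minimum = a = 4

4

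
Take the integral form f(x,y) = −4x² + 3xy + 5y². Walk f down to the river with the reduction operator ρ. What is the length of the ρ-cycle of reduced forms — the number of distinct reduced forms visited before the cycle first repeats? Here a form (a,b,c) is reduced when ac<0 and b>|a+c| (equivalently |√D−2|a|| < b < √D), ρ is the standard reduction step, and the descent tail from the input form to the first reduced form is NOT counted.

D = 89, ⌊√D⌋ = 9
river: ρ → (5,7,-2)
river: ρ → (-2,9,1)
river: ρ → (1,9,-2)
river: ρ → (-2,7,5)
river: ρ → (5,3,-4)
river: ρ → (-4,5,4)
river: ρ → (4,3,-5)
river: ρ → (-5,7,2)
river: ρ → (2,9,-1)
river: ρ → (-1,9,2)
river: ρ → (2,7,-5)
river: ρ → (-5,3,4)
river: ρ → (4,5,-4)
river: ρ → (-4,3,5)
ρ-cycle length = 14 (tail of 0 descent steps not counted)

14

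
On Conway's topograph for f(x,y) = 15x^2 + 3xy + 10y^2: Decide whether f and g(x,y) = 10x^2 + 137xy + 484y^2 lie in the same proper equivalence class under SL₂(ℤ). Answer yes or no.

D₁ = -591, D₂ = -591
f: flip: (15,3,10)→(10,-3,15)
f: reduced (well bottom): (10,-3,15) with a≤c, −a<b≤a
g: translate: b→-3 (≡137 mod 20), so (10,137,484)→(10,-3,15)
g: reduced (well bottom): (10,-3,15) with a≤c, −a<b≤a
reduced forms (10, -3, 15) vs (10, -3, 15) ⇒ equivalent

yes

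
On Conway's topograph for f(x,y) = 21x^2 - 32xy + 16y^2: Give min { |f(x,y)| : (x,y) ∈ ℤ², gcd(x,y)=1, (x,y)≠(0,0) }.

translate: b→10 (≡-32 mod 42), so (21,-32,16)→(21,10,5)
flip: (21,10,5)→(5,-10,21)
translate: b→0 (≡-10 mod 10), so (5,-10,21)→(5,0,16)
reduced (well bottom): (5,0,16) with a≤c, −a<b≤a
well minimum = a = 5

5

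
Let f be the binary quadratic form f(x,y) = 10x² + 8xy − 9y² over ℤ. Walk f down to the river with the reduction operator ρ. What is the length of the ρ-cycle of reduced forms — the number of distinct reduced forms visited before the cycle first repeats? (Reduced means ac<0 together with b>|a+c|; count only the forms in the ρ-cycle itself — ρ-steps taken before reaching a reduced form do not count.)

D = 424, ⌊√D⌋ = 20
river: ρ → (-9,10,9)
river: ρ → (9,8,-10)
river: ρ → (-10,12,7)
river: ρ → (7,16,-6)
river: ρ → (-6,20,1)
river: ρ → (1,20,-6)
river: ρ → (-6,16,7)
river: ρ → (7,12,-10)
river: ρ → (-10,8,9)
river: ρ → (9,10,-9)
river: ρ → (-9,8,10)
river: ρ → (10,12,-7)
river: ρ → (-7,16,6)
river: ρ → (6,20,-1)
river: ρ → (-1,20,6)
river: ρ → (6,16,-7)
river: ρ → (-7,12,10)
river: ρ → (10,8,-9)
ρ-cycle length = 18 (tail of 0 descent steps not counted)

18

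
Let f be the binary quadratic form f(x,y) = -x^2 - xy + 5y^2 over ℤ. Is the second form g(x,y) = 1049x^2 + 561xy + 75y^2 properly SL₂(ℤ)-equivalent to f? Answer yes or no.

D₁ = 21, D₂ = 21
river cycle of f (length 2): (-1, 3, 3), (3, 3, -1)
river cycle of g (length 2): (-1, 3, 3), (3, 3, -1)
cycles coincide ⇒ equivalent

yes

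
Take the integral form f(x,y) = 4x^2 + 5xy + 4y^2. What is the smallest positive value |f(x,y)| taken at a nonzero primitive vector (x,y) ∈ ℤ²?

translate: b→-3 (≡5 mod 8), so (4,5,4)→(4,-3,3)
flip: (4,-3,3)→(3,3,4)
reduced (well bottom): (3,3,4) with a≤c, −a<b≤a
well minimum = a = 3

3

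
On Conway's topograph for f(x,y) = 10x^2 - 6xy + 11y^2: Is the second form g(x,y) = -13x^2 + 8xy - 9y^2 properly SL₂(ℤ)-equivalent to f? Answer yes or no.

D₁ = -404, D₂ = -404
f: reduced (well bottom): (10,-6,11) with a≤c, −a<b≤a
g is negative-definite; reduce −g:
−g: flip: (13,-8,9)→(9,8,13)
−g: reduced (well bottom): (9,8,13) with a≤c, −a<b≤a
flip sign back: reduced form of g is (-9,-8,-13)
reduced forms (10, -6, 11) vs (-9, -8, -13) ⇒ inequivalent

no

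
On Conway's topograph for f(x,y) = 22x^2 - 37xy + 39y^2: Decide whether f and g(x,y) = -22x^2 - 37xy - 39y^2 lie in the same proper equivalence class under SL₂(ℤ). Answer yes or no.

D₁ = -2063, D₂ = -2063
f: translate: b→7 (≡-37 mod 44), so (22,-37,39)→(22,7,24)
f: reduced (well bottom): (22,7,24) with a≤c, −a<b≤a
g is negative-definite; reduce −g:
−g: translate: b→-7 (≡37 mod 44), so (22,37,39)→(22,-7,24)
−g: reduced (well bottom): (22,-7,24) with a≤c, −a<b≤a
flip sign back: reduced form of g is (-22,7,-24)
reduced forms (22, 7, 24) vs (-22, 7, -24) ⇒ inequivalent

no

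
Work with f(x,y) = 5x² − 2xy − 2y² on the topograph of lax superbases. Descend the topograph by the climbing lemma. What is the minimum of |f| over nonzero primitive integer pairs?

descent: ρ → (-2,6,1)  [lands on river]
river: ρ → (1,6,-2)
closes: descent 1, river 2
min |a| on river = 1

1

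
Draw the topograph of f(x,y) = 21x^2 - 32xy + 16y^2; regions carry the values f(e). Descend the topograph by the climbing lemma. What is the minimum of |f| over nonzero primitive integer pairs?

translate: b→10 (≡-32 mod 42), so (21,-32,16)→(21,10,5)
flip: (21,10,5)→(5,-10,21)
translate: b→0 (≡-10 mod 10), so (5,-10,21)→(5,0,16)
reduced (well bottom): (5,0,16) with a≤c, −a<b≤a
well minimum = a = 5

5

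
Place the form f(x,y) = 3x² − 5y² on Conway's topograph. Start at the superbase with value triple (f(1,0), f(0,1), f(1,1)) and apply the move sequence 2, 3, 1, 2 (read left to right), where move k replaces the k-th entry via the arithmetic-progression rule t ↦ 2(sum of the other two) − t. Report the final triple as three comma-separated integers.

start (3,-5,-2) = (f(1,0),f(0,1),f(1,1))
replace slot 2: 2·(3+(-2)) − (-5) = 7 → (3,7,-2)
replace slot 3: 2·(3+7) − (-2) = 22 → (3,7,22)
replace slot 1: 2·(7+22) − 3 = 55 → (55,7,22)
replace slot 2: 2·(55+22) − 7 = 147 → (55,147,22)

55,147,22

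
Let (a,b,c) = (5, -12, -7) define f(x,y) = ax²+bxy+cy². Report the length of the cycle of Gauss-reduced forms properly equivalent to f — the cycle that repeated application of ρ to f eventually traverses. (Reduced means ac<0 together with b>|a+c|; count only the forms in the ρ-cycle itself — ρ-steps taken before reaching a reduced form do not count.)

D = 284, ⌊√D⌋ = 16
descent: ρ → (-7,12,5)  [lands on river]
river: ρ → (5,8,-11)
river: ρ → (-11,14,2)
river: ρ → (2,14,-11)
river: ρ → (-11,8,5)
river: ρ → (5,12,-7)
river: ρ → (-7,16,1)
river: ρ → (1,16,-7)
ρ-cycle length = 8 (tail of 1 descent step not counted)

8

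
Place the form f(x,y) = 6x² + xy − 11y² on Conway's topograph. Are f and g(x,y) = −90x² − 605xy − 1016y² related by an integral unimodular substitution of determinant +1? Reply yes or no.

D₁ = 265, D₂ = 265
river cycle of f (length 22): (6, 13, -4), (-4, 11, 9), (9, 7, -6), (-6, 5, 10), (10, 15, -1), (-1, 15, 10), (10, 5, -6), (-6, 7, 9), (9, 11, -4), (-4, 13, 6), … (12 more)
river cycle of g (length 22): (6, 13, -4), (-4, 11, 9), (9, 7, -6), (-6, 5, 10), (10, 15, -1), (-1, 15, 10), (10, 5, -6), (-6, 7, 9), (9, 11, -4), (-4, 13, 6), … (12 more)
cycles coincide ⇒ equivalent

yes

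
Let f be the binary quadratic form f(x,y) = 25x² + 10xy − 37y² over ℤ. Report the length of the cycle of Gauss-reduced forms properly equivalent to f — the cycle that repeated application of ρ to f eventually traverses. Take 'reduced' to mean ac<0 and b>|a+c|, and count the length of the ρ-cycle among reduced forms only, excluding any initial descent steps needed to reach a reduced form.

D = 3800, ⌊√D⌋ = 61
descent: ρ → (-37,-10,25)
descent: ρ → (25,60,-2)  [lands on river]
river: ρ → (-2,60,25)
river: ρ → (25,40,-22)
river: ρ → (-22,48,17)
river: ρ → (17,54,-13)
river: ρ → (-13,50,25)
river: ρ → (25,50,-13)
river: ρ → (-13,54,17)
river: ρ → (17,48,-22)
river: ρ → (-22,40,25)
ρ-cycle length = 10 (tail of 2 descent steps not counted)

10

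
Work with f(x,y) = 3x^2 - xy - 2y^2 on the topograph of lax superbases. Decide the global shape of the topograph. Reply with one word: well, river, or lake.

D = b²−4ac = (-1)² − 4·3·(-2) = 25
D = 5² is a perfect square ⇒ form factors over ℤ ⇒ lakes

lake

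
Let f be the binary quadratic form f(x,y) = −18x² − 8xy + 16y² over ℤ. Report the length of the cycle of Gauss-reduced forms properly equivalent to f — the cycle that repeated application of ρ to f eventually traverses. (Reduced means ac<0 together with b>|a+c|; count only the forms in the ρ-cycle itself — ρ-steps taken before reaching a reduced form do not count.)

D = 1216, ⌊√D⌋ = 34
descent: ρ → (16,8,-18)  [lands on river]
river: ρ → (-18,28,6)
river: ρ → (6,32,-8)
river: ρ → (-8,32,6)
river: ρ → (6,28,-18)
river: ρ → (-18,8,16)
river: ρ → (16,24,-10)
river: ρ → (-10,16,24)
river: ρ → (24,32,-2)
river: ρ → (-2,32,24)
river: ρ → (24,16,-10)
river: ρ → (-10,24,16)
ρ-cycle length = 12 (tail of 1 descent step not counted)

12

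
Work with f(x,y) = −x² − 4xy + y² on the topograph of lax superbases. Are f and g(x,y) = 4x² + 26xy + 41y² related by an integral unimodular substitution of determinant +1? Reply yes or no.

D₁ = 20, D₂ = 20
river cycle of f (length 2): (1, 4, -1), (-1, 4, 1)
river cycle of g (length 2): (-1, 4, 1), (1, 4, -1)
cycles coincide ⇒ equivalent

yes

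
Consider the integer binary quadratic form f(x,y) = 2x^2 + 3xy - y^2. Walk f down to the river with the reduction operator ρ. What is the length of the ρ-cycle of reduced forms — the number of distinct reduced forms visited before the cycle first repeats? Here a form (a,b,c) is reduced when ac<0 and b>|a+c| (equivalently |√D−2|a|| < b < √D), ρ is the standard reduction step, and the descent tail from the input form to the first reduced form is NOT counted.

D = 17, ⌊√D⌋ = 4
river: ρ → (-1,3,2)
river: ρ → (2,1,-2)
river: ρ → (-2,3,1)
river: ρ → (1,3,-2)
river: ρ → (-2,1,2)
river: ρ → (2,3,-1)
ρ-cycle length = 6 (tail of 0 descent steps not counted)

6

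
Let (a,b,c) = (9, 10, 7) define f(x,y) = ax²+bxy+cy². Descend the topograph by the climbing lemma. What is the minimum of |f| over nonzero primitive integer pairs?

translate: b→-8 (≡10 mod 18), so (9,10,7)→(9,-8,6)
flip: (9,-8,6)→(6,8,9)
translate: b→-4 (≡8 mod 12), so (6,8,9)→(6,-4,7)
reduced (well bottom): (6,-4,7) with a≤c, −a<b≤a
well minimum = a = 6

6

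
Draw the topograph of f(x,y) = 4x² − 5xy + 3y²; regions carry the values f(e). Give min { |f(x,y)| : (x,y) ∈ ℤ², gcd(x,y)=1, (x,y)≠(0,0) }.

translate: b→3 (≡-5 mod 8), so (4,-5,3)→(4,3,2)
flip: (4,3,2)→(2,-3,4)
translate: b→1 (≡-3 mod 4), so (2,-3,4)→(2,1,3)
reduced (well bottom): (2,1,3) with a≤c, −a<b≤a
well minimum = a = 2

2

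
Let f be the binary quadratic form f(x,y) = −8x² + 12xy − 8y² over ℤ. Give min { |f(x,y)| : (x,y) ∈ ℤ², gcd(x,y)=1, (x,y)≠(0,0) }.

translate: b→4 (≡-12 mod 16), so (8,-12,8)→(8,4,4)
flip: (8,4,4)→(4,-4,8)
translate: b→4 (≡-4 mod 8), so (4,-4,8)→(4,4,8)
reduced (well bottom): (4,4,8) with a≤c, −a<b≤a
well minimum |f| = |-4| = 4 (negative-definite)

4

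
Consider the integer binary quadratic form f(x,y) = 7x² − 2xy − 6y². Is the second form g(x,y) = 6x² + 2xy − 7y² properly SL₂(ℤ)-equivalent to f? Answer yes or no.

D₁ = 172, D₂ = 172
river cycle of f (length 10): (-6, 2, 7), (7, 12, -1), (-1, 12, 7), (7, 2, -6), (-6, 10, 3), (3, 8, -9), (-9, 10, 2), (2, 10, -9), (-9, 8, 3), (3, 10, -6)
river cycle of g (length 10): (-7, 12, 1), (1, 12, -7), (-7, 2, 6), (6, 10, -3), (-3, 8, 9), (9, 10, -2), (-2, 10, 9), (9, 8, -3), (-3, 10, 6), (6, 2, -7)
cycles differ ⇒ inequivalent

no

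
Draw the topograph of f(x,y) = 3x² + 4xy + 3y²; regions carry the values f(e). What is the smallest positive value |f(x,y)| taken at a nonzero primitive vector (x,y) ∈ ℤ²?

translate: b→-2 (≡4 mod 6), so (3,4,3)→(3,-2,2)
flip: (3,-2,2)→(2,2,3)
reduced (well bottom): (2,2,3) with a≤c, −a<b≤a
well minimum = a = 2

2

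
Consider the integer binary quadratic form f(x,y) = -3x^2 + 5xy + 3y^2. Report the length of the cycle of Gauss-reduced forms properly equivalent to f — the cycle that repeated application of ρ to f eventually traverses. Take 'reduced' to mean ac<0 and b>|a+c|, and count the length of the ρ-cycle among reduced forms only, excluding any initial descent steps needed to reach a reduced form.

D = 61, ⌊√D⌋ = 7
river: ρ → (3,7,-1)
river: ρ → (-1,7,3)
river: ρ → (3,5,-3)
river: ρ → (-3,7,1)
river: ρ → (1,7,-3)
river: ρ → (-3,5,3)
ρ-cycle length = 6 (tail of 0 descent steps not counted)

6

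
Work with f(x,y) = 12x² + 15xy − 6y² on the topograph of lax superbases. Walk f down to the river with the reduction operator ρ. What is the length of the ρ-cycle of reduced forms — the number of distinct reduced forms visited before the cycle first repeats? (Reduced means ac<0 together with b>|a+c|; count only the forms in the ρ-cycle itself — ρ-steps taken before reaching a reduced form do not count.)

D = 513, ⌊√D⌋ = 22
river: ρ → (-6,21,3)
river: ρ → (3,21,-6)
river: ρ → (-6,15,12)
river: ρ → (12,9,-9)
river: ρ → (-9,9,12)
river: ρ → (12,15,-6)
ρ-cycle length = 6 (tail of 0 descent steps not counted)

6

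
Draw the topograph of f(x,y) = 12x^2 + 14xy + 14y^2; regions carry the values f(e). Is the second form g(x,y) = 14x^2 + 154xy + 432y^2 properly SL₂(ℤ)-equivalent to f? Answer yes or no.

D₁ = -476, D₂ = -476
f: translate: b→-10 (≡14 mod 24), so (12,14,14)→(12,-10,12)
f: flip: (12,-10,12)→(12,10,12)
f: reduced (well bottom): (12,10,12) with a≤c, −a<b≤a
g: translate: b→14 (≡154 mod 28), so (14,154,432)→(14,14,12)
g: flip: (14,14,12)→(12,-14,14)
g: translate: b→10 (≡-14 mod 24), so (12,-14,14)→(12,10,12)
g: reduced (well bottom): (12,10,12) with a≤c, −a<b≤a
reduced forms (12, 10, 12) vs (12, 10, 12) ⇒ equivalent

yes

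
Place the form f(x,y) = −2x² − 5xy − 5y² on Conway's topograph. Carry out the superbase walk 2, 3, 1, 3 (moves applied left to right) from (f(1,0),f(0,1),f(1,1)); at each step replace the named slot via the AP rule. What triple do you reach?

start (-2,-5,-12) = (f(1,0),f(0,1),f(1,1))
replace slot 2: 2·((-2)+(-12)) − (-5) = -23 → (-2,-23,-12)
replace slot 3: 2·((-2)+(-23)) − (-12) = -38 → (-2,-23,-38)
replace slot 1: 2·((-23)+(-38)) − (-2) = -120 → (-120,-23,-38)
replace slot 3: 2·((-120)+(-23)) − (-38) = -248 → (-120,-23,-248)

-120,-23,-248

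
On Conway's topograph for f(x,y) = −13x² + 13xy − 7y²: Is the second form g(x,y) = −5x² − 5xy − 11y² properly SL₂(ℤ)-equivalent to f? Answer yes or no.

D₁ = -195, D₂ = -195
f is negative-definite; reduce −f:
−f: translate: b→13 (≡-13 mod 26), so (13,-13,7)→(13,13,7)
−f: flip: (13,13,7)→(7,-13,13)
−f: translate: b→1 (≡-13 mod 14), so (7,-13,13)→(7,1,7)
−f: reduced (well bottom): (7,1,7) with a≤c, −a<b≤a
flip sign back: reduced form of f is (-7,-1,-7)
g is negative-definite; reduce −g:
−g: reduced (well bottom): (5,5,11) with a≤c, −a<b≤a
flip sign back: reduced form of g is (-5,-5,-11)
reduced forms (-7, -1, -7) vs (-5, -5, -11) ⇒ inequivalent

no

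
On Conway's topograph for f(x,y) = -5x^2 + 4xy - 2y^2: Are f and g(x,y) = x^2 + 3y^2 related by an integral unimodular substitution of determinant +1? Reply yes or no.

D₁ = -24, D₂ = -12
discriminants differ ⇒ not SL₂(ℤ)-equivalent

no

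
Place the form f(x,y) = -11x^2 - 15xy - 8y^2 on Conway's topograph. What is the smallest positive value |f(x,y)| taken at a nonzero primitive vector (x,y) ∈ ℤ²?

translate: b→-7 (≡15 mod 22), so (11,15,8)→(11,-7,4)
flip: (11,-7,4)→(4,7,11)
translate: b→-1 (≡7 mod 8), so (4,7,11)→(4,-1,8)
reduced (well bottom): (4,-1,8) with a≤c, −a<b≤a
well minimum |f| = |-4| = 4 (negative-definite)

4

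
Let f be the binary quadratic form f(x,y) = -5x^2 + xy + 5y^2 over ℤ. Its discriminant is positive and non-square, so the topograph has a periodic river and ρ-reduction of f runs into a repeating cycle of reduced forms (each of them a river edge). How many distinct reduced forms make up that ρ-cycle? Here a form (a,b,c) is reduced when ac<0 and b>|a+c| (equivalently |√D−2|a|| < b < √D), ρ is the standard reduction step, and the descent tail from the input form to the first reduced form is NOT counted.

D = 101, ⌊√D⌋ = 10
river: ρ → (5,9,-1)
river: ρ → (-1,9,5)
river: ρ → (5,1,-5)
river: ρ → (-5,9,1)
river: ρ → (1,9,-5)
river: ρ → (-5,1,5)
ρ-cycle length = 6 (tail of 0 descent steps not counted)

6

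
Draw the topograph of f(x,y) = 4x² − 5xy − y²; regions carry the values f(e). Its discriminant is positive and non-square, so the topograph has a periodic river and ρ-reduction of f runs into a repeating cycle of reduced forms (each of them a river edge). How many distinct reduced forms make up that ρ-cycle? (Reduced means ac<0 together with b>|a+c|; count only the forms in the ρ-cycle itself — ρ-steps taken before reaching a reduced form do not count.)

D = 41, ⌊√D⌋ = 6
descent: ρ → (-1,5,4)  [lands on river]
river: ρ → (4,3,-2)
river: ρ → (-2,5,2)
river: ρ → (2,3,-4)
river: ρ → (-4,5,1)
river: ρ → (1,5,-4)
river: ρ → (-4,3,2)
river: ρ → (2,5,-2)
river: ρ → (-2,3,4)
river: ρ → (4,5,-1)
ρ-cycle length = 10 (tail of 1 descent step not counted)

10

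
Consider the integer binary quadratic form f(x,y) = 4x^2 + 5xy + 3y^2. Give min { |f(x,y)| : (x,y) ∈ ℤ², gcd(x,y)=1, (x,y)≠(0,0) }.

translate: b→-3 (≡5 mod 8), so (4,5,3)→(4,-3,2)
flip: (4,-3,2)→(2,3,4)
translate: b→-1 (≡3 mod 4), so (2,3,4)→(2,-1,3)
reduced (well bottom): (2,-1,3) with a≤c, −a<b≤a
well minimum = a = 2

2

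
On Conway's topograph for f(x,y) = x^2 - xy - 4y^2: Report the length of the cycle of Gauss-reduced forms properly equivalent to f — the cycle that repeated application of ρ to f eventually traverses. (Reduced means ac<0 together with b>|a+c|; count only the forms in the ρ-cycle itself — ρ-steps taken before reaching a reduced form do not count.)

D = 17, ⌊√D⌋ = 4
descent: ρ → (-4,1,1)
descent: ρ → (1,3,-2)  [lands on river]
river: ρ → (-2,1,2)
river: ρ → (2,3,-1)
river: ρ → (-1,3,2)
river: ρ → (2,1,-2)
river: ρ → (-2,3,1)
ρ-cycle length = 6 (tail of 2 descent steps not counted)

6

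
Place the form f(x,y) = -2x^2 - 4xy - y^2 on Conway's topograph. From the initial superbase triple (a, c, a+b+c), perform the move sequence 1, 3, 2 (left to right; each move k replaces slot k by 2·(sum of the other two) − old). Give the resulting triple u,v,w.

start (-2,-1,-7) = (f(1,0),f(0,1),f(1,1))
replace slot 1: 2·((-1)+(-7)) − (-2) = -14 → (-14,-1,-7)
replace slot 3: 2·((-14)+(-1)) − (-7) = -23 → (-14,-1,-23)
replace slot 2: 2·((-14)+(-23)) − (-1) = -73 → (-14,-73,-23)

-14,-73,-23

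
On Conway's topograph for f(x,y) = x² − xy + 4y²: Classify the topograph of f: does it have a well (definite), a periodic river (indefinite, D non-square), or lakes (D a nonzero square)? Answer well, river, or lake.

D = b²−4ac = (-1)² − 4·1·4 = -15
D < 0 ⇒ definite ⇒ every region one sign ⇒ single well

well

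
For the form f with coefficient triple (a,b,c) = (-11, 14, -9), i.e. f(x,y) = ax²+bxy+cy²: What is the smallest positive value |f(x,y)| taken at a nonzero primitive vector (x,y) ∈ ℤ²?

translate: b→8 (≡-14 mod 22), so (11,-14,9)→(11,8,6)
flip: (11,8,6)→(6,-8,11)
translate: b→4 (≡-8 mod 12), so (6,-8,11)→(6,4,9)
reduced (well bottom): (6,4,9) with a≤c, −a<b≤a
well minimum |f| = |-6| = 6 (negative-definite)

6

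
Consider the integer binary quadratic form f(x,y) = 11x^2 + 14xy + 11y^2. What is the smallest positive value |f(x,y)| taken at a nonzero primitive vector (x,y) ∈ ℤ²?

translate: b→-8 (≡14 mod 22), so (11,14,11)→(11,-8,8)
flip: (11,-8,8)→(8,8,11)
reduced (well bottom): (8,8,11) with a≤c, −a<b≤a
well minimum = a = 8

8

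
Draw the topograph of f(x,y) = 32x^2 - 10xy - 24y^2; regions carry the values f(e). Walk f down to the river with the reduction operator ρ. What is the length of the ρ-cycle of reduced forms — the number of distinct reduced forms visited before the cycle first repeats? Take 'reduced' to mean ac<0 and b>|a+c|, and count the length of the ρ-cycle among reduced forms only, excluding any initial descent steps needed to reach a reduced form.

D = 3172, ⌊√D⌋ = 56
descent: ρ → (-24,10,32)  [lands on river]
river: ρ → (32,54,-2)
river: ρ → (-2,54,32)
river: ρ → (32,10,-24)
river: ρ → (-24,38,18)
river: ρ → (18,34,-28)
river: ρ → (-28,22,24)
river: ρ → (24,26,-26)
river: ρ → (-26,26,24)
river: ρ → (24,22,-28)
river: ρ → (-28,34,18)
river: ρ → (18,38,-24)
ρ-cycle length = 12 (tail of 1 descent step not counted)

12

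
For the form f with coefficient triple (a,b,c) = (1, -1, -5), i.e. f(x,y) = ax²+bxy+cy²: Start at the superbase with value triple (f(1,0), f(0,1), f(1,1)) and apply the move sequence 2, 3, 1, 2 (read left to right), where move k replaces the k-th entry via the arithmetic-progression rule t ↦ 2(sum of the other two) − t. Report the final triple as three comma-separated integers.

start (1,-5,-5) = (f(1,0),f(0,1),f(1,1))
replace slot 2: 2·(1+(-5)) − (-5) = -3 → (1,-3,-5)
replace slot 3: 2·(1+(-3)) − (-5) = 1 → (1,-3,1)
replace slot 1: 2·((-3)+1) − 1 = -5 → (-5,-3,1)
replace slot 2: 2·((-5)+1) − (-3) = -5 → (-5,-5,1)

-5,-5,1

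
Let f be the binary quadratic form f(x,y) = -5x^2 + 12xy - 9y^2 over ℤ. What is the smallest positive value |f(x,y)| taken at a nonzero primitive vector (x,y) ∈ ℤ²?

translate: b→-2 (≡-12 mod 10), so (5,-12,9)→(5,-2,2)
flip: (5,-2,2)→(2,2,5)
reduced (well bottom): (2,2,5) with a≤c, −a<b≤a
well minimum |f| = |-2| = 2 (negative-definite)

2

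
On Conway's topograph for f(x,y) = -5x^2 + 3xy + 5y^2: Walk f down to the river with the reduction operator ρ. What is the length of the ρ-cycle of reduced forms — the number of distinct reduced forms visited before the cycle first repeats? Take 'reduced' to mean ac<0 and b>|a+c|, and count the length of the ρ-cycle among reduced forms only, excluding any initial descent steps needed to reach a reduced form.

D = 109, ⌊√D⌋ = 10
river: ρ → (5,7,-3)
river: ρ → (-3,5,7)
river: ρ → (7,9,-1)
river: ρ → (-1,9,7)
river: ρ → (7,5,-3)
river: ρ → (-3,7,5)
river: ρ → (5,3,-5)
river: ρ → (-5,7,3)
river: ρ → (3,5,-7)
river: ρ → (-7,9,1)
river: ρ → (1,9,-7)
river: ρ → (-7,5,3)
river: ρ → (3,7,-5)
river: ρ → (-5,3,5)
ρ-cycle length = 14 (tail of 0 descent steps not counted)

14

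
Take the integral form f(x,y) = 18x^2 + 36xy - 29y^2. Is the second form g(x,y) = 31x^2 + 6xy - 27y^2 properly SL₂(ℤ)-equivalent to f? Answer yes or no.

D₁ = 3384, D₂ = 3384
river cycle of f (length 16): (-29, 22, 25), (25, 28, -26), (-26, 24, 27), (27, 30, -23), (-23, 16, 34), (34, 52, -5), (-5, 58, 1), (1, 58, -5), (-5, 52, 34), (34, 16, -23), … (6 more)
river cycle of g (length 12): (-27, 48, 10), (10, 52, -17), (-17, 50, 13), (13, 54, -9), (-9, 54, 13), (13, 50, -17), (-17, 52, 10), (10, 48, -27), (-27, 6, 31), (31, 56, -2), … (2 more)
cycles differ ⇒ inequivalent

no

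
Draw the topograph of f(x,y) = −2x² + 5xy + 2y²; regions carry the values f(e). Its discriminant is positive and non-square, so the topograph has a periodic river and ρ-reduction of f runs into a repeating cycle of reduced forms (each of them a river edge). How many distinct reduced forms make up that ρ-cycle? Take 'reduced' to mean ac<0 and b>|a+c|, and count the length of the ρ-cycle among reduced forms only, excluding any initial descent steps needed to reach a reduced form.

D = 41, ⌊√D⌋ = 6
river: ρ → (2,3,-4)
river: ρ → (-4,5,1)
river: ρ → (1,5,-4)
river: ρ → (-4,3,2)
river: ρ → (2,5,-2)
river: ρ → (-2,3,4)
river: ρ → (4,5,-1)
river: ρ → (-1,5,4)
river: ρ → (4,3,-2)
river: ρ → (-2,5,2)
ρ-cycle length = 10 (tail of 0 descent steps not counted)

10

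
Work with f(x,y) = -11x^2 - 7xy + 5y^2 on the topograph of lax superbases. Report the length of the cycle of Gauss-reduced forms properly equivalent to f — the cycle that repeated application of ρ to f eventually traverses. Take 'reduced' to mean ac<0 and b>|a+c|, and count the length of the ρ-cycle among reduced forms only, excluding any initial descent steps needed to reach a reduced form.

D = 269, ⌊√D⌋ = 16
descent: ρ → (5,7,-11)  [lands on river]
river: ρ → (-11,15,1)
river: ρ → (1,15,-11)
river: ρ → (-11,7,5)
river: ρ → (5,13,-5)
river: ρ → (-5,7,11)
river: ρ → (11,15,-1)
river: ρ → (-1,15,11)
river: ρ → (11,7,-5)
river: ρ → (-5,13,5)
ρ-cycle length = 10 (tail of 1 descent step not counted)

10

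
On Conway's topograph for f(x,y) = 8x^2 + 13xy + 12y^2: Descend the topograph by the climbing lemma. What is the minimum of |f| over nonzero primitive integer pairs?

translate: b→-3 (≡13 mod 16), so (8,13,12)→(8,-3,7)
flip: (8,-3,7)→(7,3,8)
reduced (well bottom): (7,3,8) with a≤c, −a<b≤a
well minimum = a = 7

7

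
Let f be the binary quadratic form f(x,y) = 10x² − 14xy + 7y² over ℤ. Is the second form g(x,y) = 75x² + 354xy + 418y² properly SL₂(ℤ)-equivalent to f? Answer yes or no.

D₁ = -84, D₂ = -84
f: translate: b→6 (≡-14 mod 20), so (10,-14,7)→(10,6,3)
f: flip: (10,6,3)→(3,-6,10)
f: translate: b→0 (≡-6 mod 6), so (3,-6,10)→(3,0,7)
f: reduced (well bottom): (3,0,7) with a≤c, −a<b≤a
g: translate: b→54 (≡354 mod 150), so (75,354,418)→(75,54,10)
g: flip: (75,54,10)→(10,-54,75)
g: translate: b→6 (≡-54 mod 20), so (10,-54,75)→(10,6,3)
g: flip: (10,6,3)→(3,-6,10)
g: translate: b→0 (≡-6 mod 6), so (3,-6,10)→(3,0,7)
g: reduced (well bottom): (3,0,7) with a≤c, −a<b≤a
reduced forms (3, 0, 7) vs (3, 0, 7) ⇒ equivalent

yes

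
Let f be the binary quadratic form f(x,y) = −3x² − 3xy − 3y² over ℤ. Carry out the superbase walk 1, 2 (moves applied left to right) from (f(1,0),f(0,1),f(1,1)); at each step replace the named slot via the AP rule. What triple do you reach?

start (-3,-3,-9) = (f(1,0),f(0,1),f(1,1))
replace slot 1: 2·((-3)+(-9)) − (-3) = -21 → (-21,-3,-9)
replace slot 2: 2·((-21)+(-9)) − (-3) = -57 → (-21,-57,-9)

-21,-57,-9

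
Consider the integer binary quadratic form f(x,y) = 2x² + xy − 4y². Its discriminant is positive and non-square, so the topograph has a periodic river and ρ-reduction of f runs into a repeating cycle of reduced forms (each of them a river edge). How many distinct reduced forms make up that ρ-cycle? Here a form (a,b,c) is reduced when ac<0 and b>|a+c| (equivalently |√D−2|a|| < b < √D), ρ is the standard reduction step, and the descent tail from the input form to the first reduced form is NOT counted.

D = 33, ⌊√D⌋ = 5
descent: ρ → (-4,-1,2)
descent: ρ → (2,5,-1)  [lands on river]
river: ρ → (-1,5,2)
river: ρ → (2,3,-3)
river: ρ → (-3,3,2)
ρ-cycle length = 4 (tail of 2 descent steps not counted)

4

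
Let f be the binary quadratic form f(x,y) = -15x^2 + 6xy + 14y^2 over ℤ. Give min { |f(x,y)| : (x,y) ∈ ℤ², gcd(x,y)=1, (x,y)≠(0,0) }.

river: ρ → (14,22,-7)
river: ρ → (-7,20,17)
river: ρ → (17,14,-10)
river: ρ → (-10,26,5)
river: ρ → (5,24,-15)
river: ρ → (-15,6,14)
closes: descent 0, river 6
min |a| on river = 5

5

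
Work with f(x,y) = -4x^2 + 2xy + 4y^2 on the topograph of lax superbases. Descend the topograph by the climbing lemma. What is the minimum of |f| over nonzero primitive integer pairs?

river: ρ → (4,6,-2)
river: ρ → (-2,6,4)
river: ρ → (4,2,-4)
river: ρ → (-4,6,2)
river: ρ → (2,6,-4)
river: ρ → (-4,2,4)
closes: descent 0, river 6
min |a| on river = 2

2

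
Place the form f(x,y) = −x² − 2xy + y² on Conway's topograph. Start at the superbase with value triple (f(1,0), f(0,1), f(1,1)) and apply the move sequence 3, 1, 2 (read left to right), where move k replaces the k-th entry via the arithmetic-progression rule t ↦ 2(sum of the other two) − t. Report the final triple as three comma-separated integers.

start (-1,1,-2) = (f(1,0),f(0,1),f(1,1))
replace slot 3: 2·((-1)+1) − (-2) = 2 → (-1,1,2)
replace slot 1: 2·(1+2) − (-1) = 7 → (7,1,2)
replace slot 2: 2·(7+2) − 1 = 17 → (7,17,2)

7,17,2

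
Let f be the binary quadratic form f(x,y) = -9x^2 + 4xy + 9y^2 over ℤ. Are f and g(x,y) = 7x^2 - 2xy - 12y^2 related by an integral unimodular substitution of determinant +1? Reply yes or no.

D₁ = 340, D₂ = 340
river cycle of f (length 10): (9, 14, -4), (-4, 18, 1), (1, 18, -4), (-4, 14, 9), (9, 4, -9), (-9, 14, 4), (4, 18, -1), (-1, 18, 4), (4, 14, -9), (-9, 4, 9)
river cycle of g (length 14): (7, 12, -7), (-7, 16, 3), (3, 14, -12), (-12, 10, 5), (5, 10, -12), (-12, 14, 3), (3, 16, -7), (-7, 12, 7), (7, 16, -3), (-3, 14, 12), … (4 more)
cycles differ ⇒ inequivalent

no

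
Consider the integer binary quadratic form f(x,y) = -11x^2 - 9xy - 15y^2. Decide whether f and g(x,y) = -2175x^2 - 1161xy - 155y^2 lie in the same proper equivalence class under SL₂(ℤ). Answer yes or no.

D₁ = -579, D₂ = -579
f is negative-definite; reduce −f:
−f: reduced (well bottom): (11,9,15) with a≤c, −a<b≤a
flip sign back: reduced form of f is (-11,-9,-15)
g is negative-definite; reduce −g:
−g: flip: (2175,1161,155)→(155,-1161,2175)
−g: translate: b→79 (≡-1161 mod 310), so (155,-1161,2175)→(155,79,11)
−g: flip: (155,79,11)→(11,-79,155)
−g: translate: b→9 (≡-79 mod 22), so (11,-79,155)→(11,9,15)
−g: reduced (well bottom): (11,9,15) with a≤c, −a<b≤a
flip sign back: reduced form of g is (-11,-9,-15)
reduced forms (-11, -9, -15) vs (-11, -9, -15) ⇒ equivalent

yes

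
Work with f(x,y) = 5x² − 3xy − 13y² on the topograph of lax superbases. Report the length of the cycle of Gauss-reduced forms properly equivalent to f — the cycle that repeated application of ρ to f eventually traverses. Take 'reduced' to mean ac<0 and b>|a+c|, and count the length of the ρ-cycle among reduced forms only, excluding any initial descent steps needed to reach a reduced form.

D = 269, ⌊√D⌋ = 16
descent: ρ → (-13,3,5)
descent: ρ → (5,7,-11)  [lands on river]
river: ρ → (-11,15,1)
river: ρ → (1,15,-11)
river: ρ → (-11,7,5)
river: ρ → (5,13,-5)
river: ρ → (-5,7,11)
river: ρ → (11,15,-1)
river: ρ → (-1,15,11)
river: ρ → (11,7,-5)
river: ρ → (-5,13,5)
ρ-cycle length = 10 (tail of 2 descent steps not counted)

10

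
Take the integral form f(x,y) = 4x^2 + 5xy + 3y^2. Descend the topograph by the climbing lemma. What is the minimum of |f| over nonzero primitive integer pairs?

translate: b→-3 (≡5 mod 8), so (4,5,3)→(4,-3,2)
flip: (4,-3,2)→(2,3,4)
translate: b→-1 (≡3 mod 4), so (2,3,4)→(2,-1,3)
reduced (well bottom): (2,-1,3) with a≤c, −a<b≤a
well minimum = a = 2

2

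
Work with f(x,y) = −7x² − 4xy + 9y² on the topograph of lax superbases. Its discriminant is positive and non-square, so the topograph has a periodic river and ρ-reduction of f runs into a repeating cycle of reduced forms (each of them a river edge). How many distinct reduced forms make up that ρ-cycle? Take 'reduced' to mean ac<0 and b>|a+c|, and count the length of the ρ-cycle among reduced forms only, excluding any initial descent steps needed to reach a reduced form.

D = 268, ⌊√D⌋ = 16
descent: ρ → (9,4,-7)  [lands on river]
river: ρ → (-7,10,6)
river: ρ → (6,14,-3)
river: ρ → (-3,16,1)
river: ρ → (1,16,-3)
river: ρ → (-3,14,6)
river: ρ → (6,10,-7)
river: ρ → (-7,4,9)
river: ρ → (9,14,-2)
river: ρ → (-2,14,9)
ρ-cycle length = 10 (tail of 1 descent step not counted)

10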